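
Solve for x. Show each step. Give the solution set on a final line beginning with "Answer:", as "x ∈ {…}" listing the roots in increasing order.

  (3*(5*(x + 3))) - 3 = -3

Step 1. [(3*(5*(x + 3))) - 3 = -3] common factor 3 (LHS and -3) — divide through, so factor: (5*(x + 3)) - 1 = -1.
Step 2. [(5*(x + 3)) - 1 = -1] 1 comes off first (add 1) ⇒ sub: 5*(x + 3) = 0.
Step 3. [5*(x + 3) = 0] 5·(inner) — divide through by 5 ⇒ div: x + 3 = 0.
Step 4. [x + 3 = 0] subtract 3: x sits inside (… + 3), so sub: x = -3.

Answer: x ∈ {-3}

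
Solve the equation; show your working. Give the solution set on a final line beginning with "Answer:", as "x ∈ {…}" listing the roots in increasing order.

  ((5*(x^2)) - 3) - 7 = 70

Step 1. [((5*(x^2)) - 3) - 7 = 70] 7 comes off first (add 7). So sub: (5*(x^2)) - 3 = 77.
Step 2. [(5*(x^2)) - 3 = 77] -3 is outermost — add 3 both sides. So sub: 5*(x^2) = 80.
Step 3. [5*(x^2) = 80] leading coefficient 5: divide by 5 ⇒ div: x^2 = 16.
Step 4. [x^2 = 16] √ both sides: 16 ≥ 0 gives two branches, so sqrt: x = 4 or -4.

Answer: x ∈ {-4, 4}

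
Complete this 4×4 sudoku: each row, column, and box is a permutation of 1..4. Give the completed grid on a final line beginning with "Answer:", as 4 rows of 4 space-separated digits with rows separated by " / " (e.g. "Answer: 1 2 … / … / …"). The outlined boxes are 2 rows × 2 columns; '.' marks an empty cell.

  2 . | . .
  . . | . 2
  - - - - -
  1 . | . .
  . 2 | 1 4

Step 1. [r2c1∈{3,4}] across col 1, 4 lands solely at r2c1 ⇒ r2c1=4.
Step 2. [r2c3∈{3}] r2c3 is down to just 3. So r2c3=3.
Step 3. [r1c2∈{1,3}] row 1 places 3 nowhere but r1c2, so r1c2=3.
Step 4. [r1c3∈{4}] r1c3 has the single candidate 4, so r1c3=4.
Step 5. [r3c4∈{3}] r3c4 is down to just 3 ⇒ r3c4=3.
Step 6. [r1c4∈{1}] only 1 remains possible at r1c4 ⇒ r1c4=1.
Step 7. [r3c3∈{2}] only 2 remains possible at r3c3, so r3c3=2.
Step 8. [r4c1∈{3}] nothing but 3 survives at r4c1. So r4c1=3.
Step 9. [r3c2∈{4}] nothing but 4 survives at r3c2 ⇒ r3c2=4.
Step 10. [r2c2∈{1}] only 1 remains possible at r2c2, so r2c2=1.

Answer: 2 3 4 1 / 4 1 3 2 / 1 4 2 3 / 3 2 1 4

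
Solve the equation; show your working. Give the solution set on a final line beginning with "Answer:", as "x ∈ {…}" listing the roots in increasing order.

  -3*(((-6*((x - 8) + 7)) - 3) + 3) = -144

Step 1. [-3*(((-6*((x - 8) + 7)) - 3) + 3) = -144] -3 out front; divide by -3 ⇒ div: ((-6*((x - 8) + 7)) - 3) + 3 = 48.
Step 2. [((-6*((x - 8) + 7)) - 3) + 3 = 48] the outer +3 inverts by subtracting 3. So sub: (-6*((x - 8) + 7)) - 3 = 45.
Step 3. [(-6*((x - 8) + 7)) - 3 = 45] the outer -3 inverts by adding 3. So sub: -6*((x - 8) + 7) = 48.
Step 4. [-6*((x - 8) + 7) = 48] LHS = -6·(…); ÷-6 both sides ⇒ div: (x - 8) + 7 = -8.
Step 5. [(x - 8) + 7 = -8] the outer +7 inverts by subtracting 7. So sub: x - 8 = -15.
Step 6. [x - 8 = -15] 8 comes off first (add 8). So sub: x = -7.

Answer: x ∈ {-7}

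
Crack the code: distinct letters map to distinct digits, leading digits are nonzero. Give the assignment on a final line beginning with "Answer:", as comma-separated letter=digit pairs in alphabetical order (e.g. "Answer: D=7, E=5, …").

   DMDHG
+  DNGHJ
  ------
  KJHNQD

Step 1. [K] adding two 5-digit numbers gives at most 5+1 digits, and here it does — K is that final carry and must be 1. So K=1.
Step 2. [col 1: G + J ≡ D (mod 10)] J=5 is one option consistent with column 1 (G + J ≡ D (mod 10), carry-in 0) — take it ⇒ J=5.
Step 3. [col 1: G + J ≡ D (mod 10)] no forcing yet in column 1 (carry-in 0); D=7 is free and consistent — try it. So D=7.
Step 4. [col 1: G + J ≡ D (mod 10)] in column 1 we have G+J≡D with carry-in 0; given J=5, D=7 and digits 1,5,7 already taken and all letters distinct, that pins G to 2, so G=2.
Step 5. [col 2: H + H ≡ Q (mod 10)] H=3 is one option consistent with column 2 (H + H ≡ Q (mod 10), carry-in 0) — take it ⇒ H=3.
Step 6. [col 2: H + H ≡ Q (mod 10)] column 2: given H=3, carry-in 0, and digits 1,2,3,5,7 already taken and all letters distinct, H+H≡Q (mod 10) forces Q=6. So Q=6.
Step 7. [col 3: D + G ≡ N (mod 10)] from column 3 (D=7, G=2, carry-in 0, digits 1,2,3,5,6,7 already taken and all letters distinct): N must equal 9. So N=9.
Step 8. [col 4: M + N ≡ H (mod 10)] column 4: given N=9, H=3, carry-in 0, and digits 1,2,3,5,6,7,9 already taken and all letters distinct, M+N≡H (mod 10) forces M=4, so M=4.

Answer: D=7, G=2, H=3, J=5, K=1, M=4, N=9, Q=6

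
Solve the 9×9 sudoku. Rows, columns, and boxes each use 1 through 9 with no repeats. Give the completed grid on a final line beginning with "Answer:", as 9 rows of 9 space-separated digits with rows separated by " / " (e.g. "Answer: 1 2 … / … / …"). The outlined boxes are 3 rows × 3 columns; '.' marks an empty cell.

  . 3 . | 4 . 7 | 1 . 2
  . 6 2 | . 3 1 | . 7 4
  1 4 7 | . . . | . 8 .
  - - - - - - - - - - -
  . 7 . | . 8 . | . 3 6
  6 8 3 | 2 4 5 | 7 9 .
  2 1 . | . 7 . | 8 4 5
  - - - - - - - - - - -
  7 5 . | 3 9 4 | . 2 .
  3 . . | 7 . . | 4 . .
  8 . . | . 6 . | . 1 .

Step 1. [r6c3∈{9}] r6c3's peers cover all but 9, so r6c3=9.
Step 2. [r1c5∈{5}] nothing but 5 survives at r1c5. So r1c5=5.
Step 3. [r3c7∈{3,5,6,9}] row 3 places 5 nowhere but r3c7, so r3c7=5.
Step 4. [r2c7∈{9}] r2c7 has the single candidate 9, so r2c7=9.
Step 5. [r9c6∈{2}] r9c6 has the single candidate 2. So r9c6=2.
Step 6. [r7c3∈{1,6}] in row 7, 1 fits only at r7c3. So r7c3=1.
Step 7. [r9c2∈{9}] r9c2's peers cover all but 9, so r9c2=9.
Step 8. [r4c3∈{4,5}] col 3 places 5 nowhere but r4c3. So r4c3=5.
Step 9. [r6c4∈{6}] r6c4 has the single candidate 6, so r6c4=6.
Step 10. [r4c6∈{9}] nothing but 9 survives at r4c6. So r4c6=9.
Step 11. [r8c3∈{6}] r8c3 is down to just 6. So r8c3=6.
Step 12. [r3c9∈{3}] only 3 remains possible at r3c9 ⇒ r3c9=3.
Step 13. [r8c6∈{8}] r8c6's peers cover all but 8 ⇒ r8c6=8.
Step 14. [r6c6∈{3}] only 3 remains possible at r6c6. So r6c6=3.
Step 15. [r8c8∈{5}] nothing but 5 survives at r8c8 ⇒ r8c8=5.
Step 16. [r8c5∈{1}] only 1 remains possible at r8c5, so r8c5=1.
Step 17. [r3c4∈{9}] nothing but 9 survives at r3c4 ⇒ r3c4=9.
Step 18. [r4c4∈{1}] r4c4's peers cover all but 1, so r4c4=1.
Step 19. [r9c3∈{4}] only 4 remains possible at r9c3. So r9c3=4.
Step 20. [r1c3∈{8}] r1c3's peers cover all but 8. So r1c3=8.
Step 21. [r9c7∈{3}] r9c7's peers cover all but 3, so r9c7=3.
Step 22. [r2c1∈{5}] r2c1's peers cover all but 5. So r2c1=5.
Step 23. [r1c8∈{6}] only 6 remains possible at r1c8 ⇒ r1c8=6.
Step 24. [r1c1∈{9}] r1c1 is down to just 9 ⇒ r1c1=9.
Step 25. [r7c7∈{6}] nothing but 6 survives at r7c7. So r7c7=6.
Step 26. [r2c4∈{8}] only 8 remains possible at r2c4 ⇒ r2c4=8.
Step 27. [r4c7∈{2}] r4c7 is down to just 2, so r4c7=2.
Step 28. [r7c9∈{8}] r7c9 has the single candidate 8. So r7c9=8.
Step 29. [r4c1∈{4}] nothing but 4 survives at r4c1. So r4c1=4.
Step 30. [r3c6∈{6}] r3c6 is down to just 6. So r3c6=6.
Step 31. [r9c9∈{7}] r9c9 has the single candidate 7, so r9c9=7.
Step 32. [r5c9∈{1}] only 1 remains possible at r5c9 ⇒ r5c9=1.
Step 33. [r3c5∈{2}] r3c5 has the single candidate 2 ⇒ r3c5=2.
Step 34. [r8c9∈{9}] r8c9's peers cover all but 9 ⇒ r8c9=9.
Step 35. [r9c4∈{5}] r9c4 has the single candidate 5, so r9c4=5.
Step 36. [r8c2∈{2}] r8c2 has the single candidate 2 ⇒ r8c2=2.

Answer: 9 3 8 4 5 7 1 6 2 / 5 6 2 8 3 1 9 7 4 / 1 4 7 9 2 6 5 8 3 / 4 7 5 1 8 9 2 3 6 / 6 8 3 2 4 5 7 9 1 / 2 1 9 6 7 3 8 4 5 / 7 5 1 3 9 4 6 2 8 / 3 2 6 7 1 8 4 5 9 / 8 9 4 5 6 2 3 1 7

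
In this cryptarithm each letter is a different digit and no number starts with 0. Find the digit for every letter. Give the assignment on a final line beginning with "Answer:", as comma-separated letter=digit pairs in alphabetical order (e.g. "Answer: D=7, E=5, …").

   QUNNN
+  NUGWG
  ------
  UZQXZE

Step 1. [col 1: N + G ≡ E (mod 10)] G=8 is one option consistent with column 1 (N + G ≡ E (mod 10), carry-in 0) — take it ⇒ G=8.
Step 2. [col 1: N + G ≡ E (mod 10)] several values work for E in column 1 (N + G ≡ E (mod 10), carry-in 0); try E=5 ⇒ E=5.
Step 3. [col 1: N + G ≡ E (mod 10)] column 1 reads N+G+carry(0)=E with G=8, E=5; with digits 5,8 already taken and all letters distinct, the only value for N is 7 ⇒ N=7.
Step 4. [col 2: N + W ≡ Z (mod 10)] no forcing yet in column 2 (carry-in 1); W=2 is free and consistent — try it. So W=2.
Step 5. [U] U is the leading digit of a 6-digit sum of two 5-digit numbers; the final carry is exactly 1 ⇒ U=1.
Step 6. [col 2: N + W ≡ Z (mod 10)] from column 2 (N=7, W=2, carry-in 1, digits 1,2,5,7,8 already taken and all letters distinct): Z must equal 0 ⇒ Z=0.
Step 7. [col 3: N + G ≡ X (mod 10)] column 3 reads N+G+carry(1)=X with N=7, G=8; with digits 0,1,2,5,7,8 already taken and all letters distinct, the only value for X is 6, so X=6.
Step 8. [col 4: U + U ≡ Q (mod 10)] from column 4 (U=1, carry-in 1, digits 0,1,2,5,6,7,8 already taken and all letters distinct): Q must equal 3, so Q=3.

Answer: E=5, G=8, N=7, Q=3, U=1, W=2, X=6, Z=0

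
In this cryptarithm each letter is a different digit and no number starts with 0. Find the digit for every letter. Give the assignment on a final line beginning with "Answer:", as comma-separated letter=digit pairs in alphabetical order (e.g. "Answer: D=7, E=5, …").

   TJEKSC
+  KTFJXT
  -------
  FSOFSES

Step 1. [F] the sum has 7 digits but both addends have 6; that extra leading digit F is the final carry, namely 1 ⇒ F=1.
Step 2. [col 1: C + T ≡ S (mod 10)] column 1 (C + T ≡ S (mod 10), carry-in 0) doesn't pin C yet; pick C=8 and continue. So C=8.
Step 3. [col 1: C + T ≡ S (mod 10)] several values work for T in column 1 (C + T ≡ S (mod 10), carry-in 0); try T=4, so T=4.
Step 4. [col 1: C + T ≡ S (mod 10)] in column 1 we have C+T≡S with carry-in 0; given C=8, T=4 and digits 1,4,8 already taken and all letters distinct, that pins S to 2 ⇒ S=2.
Step 5. [col 2: S + X ≡ E (mod 10)] several values work for X in column 2 (S + X ≡ E (mod 10), carry-in 1); try X=6 ⇒ X=6.
Step 6. [col 2: S + X ≡ E (mod 10)] from column 2 (S=2, X=6, carry-in 1, digits 1,2,4,6,8 already taken and all letters distinct): E must equal 9. So E=9.
Step 7. [col 3: K + J ≡ S (mod 10)] several values work for J in column 3 (K + J ≡ S (mod 10), carry-in 0); try J=5 ⇒ J=5.
Step 8. [col 3: K + J ≡ S (mod 10)] from column 3 (J=5, S=2, carry-in 0, digits 1,2,4,5,6,8,9 already taken and all letters distinct): K must equal 7 ⇒ K=7.
Step 9. [col 5: J + T ≡ O (mod 10)] column 5 reads J+T+carry(1)=O with J=5, T=4; with digits 1,2,4,5,6,7,8,9 already taken and all letters distinct, the only value for O is 0, so O=0.

Answer: C=8, E=9, F=1, J=5, K=7, O=0, S=2, T=4, X=6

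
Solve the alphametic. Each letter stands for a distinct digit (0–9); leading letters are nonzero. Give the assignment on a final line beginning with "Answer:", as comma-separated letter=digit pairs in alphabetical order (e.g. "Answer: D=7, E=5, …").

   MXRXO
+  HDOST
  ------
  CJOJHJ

Step 1. [col 1: O + T ≡ J (mod 10)] no forcing yet in column 1 (carry-in 0); T=7 is free and consistent — try it, so T=7.
Step 2. [col 1: O + T ≡ J (mod 10)] column 1 (O + T ≡ J (mod 10), carry-in 0) doesn't pin J yet; pick J=2 and continue ⇒ J=2.
Step 3. [col 1: O + T ≡ J (mod 10)] column 1: given T=7, J=2, carry-in 0, and digits 2,7 already taken and all letters distinct, O+T≡J (mod 10) forces O=5 ⇒ O=5.
Step 4. [col 2: X + S ≡ H (mod 10)] X=4 is one option consistent with column 2 (X + S ≡ H (mod 10), carry-in 1) — take it ⇒ X=4.
Step 5. [col 2: X + S ≡ H (mod 10)] S=8 is one option consistent with column 2 (X + S ≡ H (mod 10), carry-in 1) — take it, so S=8.
Step 6. [col 2: X + S ≡ H (mod 10)] column 2 reads X+S+carry(1)=H with X=4, S=8; with digits 2,4,5,7,8 already taken and all letters distinct, the only value for H is 3. So H=3.
Step 7. [col 3: R + O ≡ J (mod 10)] column 3 reads R+O+carry(1)=J with O=5, J=2; with digits 2,3,4,5,7,8 already taken and all letters distinct, the only value for R is 6, so R=6.
Step 8. [C] the sum has 6 digits but both addends have 5; that extra leading digit C is the final carry, namely 1, so C=1.
Step 9. [col 4: X + D ≡ O (mod 10)] column 4 reads X+D+carry(1)=O with X=4, O=5; with digits 1,2,3,4,5,6,7,8 already taken and all letters distinct, the only value for D is 0. So D=0.
Step 10. [col 5: M + H ≡ J (mod 10)] from column 5 (H=3, J=2, carry-in 0, digits 0,1,2,3,4,5,6,7,8 already taken and all letters distinct): M must equal 9, so M=9.

Answer: C=1, D=0, H=3, J=2, M=9, O=5, R=6, S=8, T=7, X=4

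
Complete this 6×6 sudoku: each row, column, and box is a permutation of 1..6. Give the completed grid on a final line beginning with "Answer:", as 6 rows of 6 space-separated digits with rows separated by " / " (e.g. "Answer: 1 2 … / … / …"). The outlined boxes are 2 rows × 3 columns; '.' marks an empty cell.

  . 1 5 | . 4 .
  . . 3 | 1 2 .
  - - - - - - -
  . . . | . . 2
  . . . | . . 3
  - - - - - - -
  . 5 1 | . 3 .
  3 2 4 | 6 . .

Step 1. [r3c3∈{6}] only 6 remains possible at r3c3 ⇒ r3c3=6.
Step 2. [r4c2∈{4}] nothing but 4 survives at r4c2, so r4c2=4.
Step 3. [r4c4∈{5}] r4c4 is down to just 5. So r4c4=5.
Step 4. [r2c2∈{6}] r2c2 has the single candidate 6. So r2c2=6.
Step 5. [r3c5∈{1}] nothing but 1 survives at r3c5 ⇒ r3c5=1.
Step 6. [r4c1∈{1,2}] row 4 places 1 nowhere but r4c1 ⇒ r4c1=1.
Step 7. [r5c6∈{4}] nothing but 4 survives at r5c6. So r5c6=4.
Step 8. [r2c6∈{5}] only 5 remains possible at r2c6, so r2c6=5.
Step 9. [r4c3∈{2}] only 2 remains possible at r4c3 ⇒ r4c3=2.
Step 10. [r5c1∈{6}] r5c1 is down to just 6. So r5c1=6.
Step 11. [r5c4∈{2}] r5c4's peers cover all but 2, so r5c4=2.
Step 12. [r3c2∈{3}] nothing but 3 survives at r3c2, so r3c2=3.
Step 13. [r1c1∈{2}] r1c1 has the single candidate 2. So r1c1=2.
Step 14. [r1c6∈{6}] r1c6 has the single candidate 6, so r1c6=6.
Step 15. [r3c4∈{4}] nothing but 4 survives at r3c4, so r3c4=4.
Step 16. [r2c1∈{4}] r2c1 has the single candidate 4. So r2c1=4.
Step 17. [r3c1∈{5}] r3c1's peers cover all but 5 ⇒ r3c1=5.
Step 18. [r6c5∈{5}] r6c5 is down to just 5, so r6c5=5.
Step 19. [r1c4∈{3}] r1c4's peers cover all but 3, so r1c4=3.
Step 20. [r6c6∈{1}] nothing but 1 survives at r6c6. So r6c6=1.
Step 21. [r4c5∈{6}] nothing but 6 survives at r4c5. So r4c5=6.

Answer: 2 1 5 3 4 6 / 4 6 3 1 2 5 / 5 3 6 4 1 2 / 1 4 2 5 6 3 / 6 5 1 2 3 4 / 3 2 4 6 5 1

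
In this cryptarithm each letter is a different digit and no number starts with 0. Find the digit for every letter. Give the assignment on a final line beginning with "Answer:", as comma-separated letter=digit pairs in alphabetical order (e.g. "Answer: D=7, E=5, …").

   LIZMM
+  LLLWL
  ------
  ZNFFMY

Step 1. [col 1: M + L ≡ Y (mod 10)] several values work for L in column 1 (M + L ≡ Y (mod 10), carry-in 0); try L=5. So L=5.
Step 2. [Z] Z is the leading digit of a 6-digit sum of two 5-digit numbers; the final carry is exactly 1, so Z=1.
Step 3. [col 1: M + L ≡ Y (mod 10)] column 1 (M + L ≡ Y (mod 10), carry-in 0) doesn't pin Y yet; pick Y=3 and continue, so Y=3.
Step 4. [col 1: M + L ≡ Y (mod 10)] in column 1 we have M+L≡Y with carry-in 0; given L=5, Y=3 and digits 1,3,5 already taken and all letters distinct, that pins M to 8, so M=8.
Step 5. [col 2: M + W ≡ M (mod 10)] in column 2 we have M+W≡M with carry-in 1; given M=8 and digits 1,3,5,8 already taken and all letters distinct, that pins W to 9, so W=9.
Step 6. [col 3: Z + L ≡ F (mod 10)] column 3: given Z=1, L=5, carry-in 1, and digits 1,3,5,8,9 already taken and all letters distinct, Z+L≡F (mod 10) forces F=7 ⇒ F=7.
Step 7. [col 4: I + L ≡ F (mod 10)] from column 4 (L=5, F=7, carry-in 0, digits 1,3,5,7,8,9 already taken and all letters distinct): I must equal 2 ⇒ I=2.
Step 8. [col 5: L + L ≡ N (mod 10)] column 5 reads L+L+carry(0)=N with L=5; with digits 1,2,3,5,7,8,9 already taken and all letters distinct, the only value for N is 0. So N=0.

Answer: F=7, I=2, L=5, M=8, N=0, W=9, Y=3, Z=1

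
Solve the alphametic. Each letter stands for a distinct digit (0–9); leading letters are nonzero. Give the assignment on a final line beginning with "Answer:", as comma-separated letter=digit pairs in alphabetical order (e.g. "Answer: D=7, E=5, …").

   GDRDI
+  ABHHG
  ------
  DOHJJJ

Step 1. [col 1: I + G ≡ J (mod 10)] several values work for G in column 1 (I + G ≡ J (mod 10), carry-in 0); try G=7, so G=7.
Step 2. [D] the sum has 6 digits but both addends have 5; that extra leading digit D is the final carry, namely 1, so D=1.
Step 3. [col 1: I + G ≡ J (mod 10)] several values work for J in column 1 (I + G ≡ J (mod 10), carry-in 0); try J=6, so J=6.
Step 4. [col 1: I + G ≡ J (mod 10)] column 1: given G=7, J=6, carry-in 0, and digits 1,6,7 already taken and all letters distinct, I+G≡J (mod 10) forces I=9, so I=9.
Step 5. [col 2: D + H ≡ J (mod 10)] in column 2 we have D+H≡J with carry-in 1; given D=1, J=6 and digits 1,6,7,9 already taken and all letters distinct, that pins H to 4 ⇒ H=4.
Step 6. [col 3: R + H ≡ J (mod 10)] column 3 reads R+H+carry(0)=J with H=4, J=6; with digits 1,4,6,7,9 already taken and all letters distinct, the only value for R is 2 ⇒ R=2.
Step 7. [col 4: D + B ≡ H (mod 10)] column 4 reads D+B+carry(0)=H with D=1, H=4; with digits 1,2,4,6,7,9 already taken and all letters distinct, the only value for B is 3. So B=3.
Step 8. [col 5: G + A ≡ O (mod 10)] column 5 reads G+A+carry(0)=O with G=7; with digits 1,2,3,4,6,7,9 already taken and all letters distinct, the only value for A is 8. So A=8.
Step 9. [col 5: G + A ≡ O (mod 10)] in column 5 we have G+A≡O with carry-in 0; given G=7, A=8 and digits 1,2,3,4,6,7,8,9 already taken and all letters distinct, that pins O to 5. So O=5.

Answer: A=8, B=3, D=1, G=7, H=4, I=9, J=6, O=5, R=2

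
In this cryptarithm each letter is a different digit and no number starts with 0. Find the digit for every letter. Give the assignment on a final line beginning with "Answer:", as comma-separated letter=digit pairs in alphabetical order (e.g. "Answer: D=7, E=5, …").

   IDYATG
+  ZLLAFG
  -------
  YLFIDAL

Step 1. [Y] Y is the leading digit of a 7-digit sum of two 6-digit numbers; the final carry is exactly 1, so Y=1.
Step 2. [col 1: G + G ≡ L (mod 10)] no forcing yet in column 1 (carry-in 0); L=4 is free and consistent — try it ⇒ L=4.
Step 3. [col 1: G + G ≡ L (mod 10)] several values work for G in column 1 (G + G ≡ L (mod 10), carry-in 0); try G=7 ⇒ G=7.
Step 4. [col 2: T + F ≡ A (mod 10)] column 2 (T + F ≡ A (mod 10), carry-in 1) doesn't pin F yet; pick F=0 and continue ⇒ F=0.
Step 5. [col 2: T + F ≡ A (mod 10)] column 2 (T + F ≡ A (mod 10), carry-in 1) doesn't pin T yet; pick T=2 and continue, so T=2.
Step 6. [col 2: T + F ≡ A (mod 10)] column 2: given T=2, F=0, carry-in 1, and digits 0,1,2,4,7 already taken and all letters distinct, T+F≡A (mod 10) forces A=3. So A=3.
Step 7. [col 3: A + A ≡ D (mod 10)] in column 3 we have A+A≡D with carry-in 0; given A=3 and digits 0,1,2,3,4,7 already taken and all letters distinct, that pins D to 6, so D=6.
Step 8. [col 4: Y + L ≡ I (mod 10)] from column 4 (Y=1, L=4, carry-in 0, digits 0,1,2,3,4,6,7 already taken and all letters distinct): I must equal 5 ⇒ I=5.
Step 9. [col 6: I + Z ≡ L (mod 10)] column 6 reads I+Z+carry(1)=L with I=5, L=4; with digits 0,1,2,3,4,5,6,7 already taken and all letters distinct, the only value for Z is 8. So Z=8.

Answer: A=3, D=6, F=0, G=7, I=5, L=4, T=2, Y=1, Z=8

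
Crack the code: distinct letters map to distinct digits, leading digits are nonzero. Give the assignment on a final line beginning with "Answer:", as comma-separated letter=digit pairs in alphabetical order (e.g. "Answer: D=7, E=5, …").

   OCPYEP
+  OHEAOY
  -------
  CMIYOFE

Step 1. [C] C is the leading digit of a 7-digit sum of two 6-digit numbers; the final carry is exactly 1 ⇒ C=1.
Step 2. [col 1: P + Y ≡ E (mod 10)] several values work for Y in column 1 (P + Y ≡ E (mod 10), carry-in 0); try Y=4, so Y=4.
Step 3. [col 1: P + Y ≡ E (mod 10)] E=9 is one option consistent with column 1 (P + Y ≡ E (mod 10), carry-in 0) — take it. So E=9.
Step 4. [col 1: P + Y ≡ E (mod 10)] column 1 reads P+Y+carry(0)=E with Y=4, E=9; with digits 1,4,9 already taken and all letters distinct, the only value for P is 5 ⇒ P=5.
Step 5. [col 2: E + O ≡ F (mod 10)] several values work for O in column 2 (E + O ≡ F (mod 10), carry-in 0); try O=8 ⇒ O=8.
Step 6. [col 2: E + O ≡ F (mod 10)] in column 2 we have E+O≡F with carry-in 0; given E=9, O=8 and digits 1,4,5,8,9 already taken and all letters distinct, that pins F to 7, so F=7.
Step 7. [col 3: Y + A ≡ O (mod 10)] in column 3 we have Y+A≡O with carry-in 1; given Y=4, O=8 and digits 1,4,5,7,8,9 already taken and all letters distinct, that pins A to 3, so A=3.
Step 8. [col 5: C + H ≡ I (mod 10)] in column 5 we have C+H≡I with carry-in 1; given C=1 and digits 1,3,4,5,7,8,9 already taken and all letters distinct, that pins H to 0, so H=0.
Step 9. [col 5: C + H ≡ I (mod 10)] from column 5 (C=1, H=0, carry-in 1, digits 0,1,3,4,5,7,8,9 already taken and all letters distinct): I must equal 2, so I=2.
Step 10. [col 6: O + O ≡ M (mod 10)] from column 6 (O=8, carry-in 0, digits 0,1,2,3,4,5,7,8,9 already taken and all letters distinct): M must equal 6. So M=6.

Answer: A=3, C=1, E=9, F=7, H=0, I=2, M=6, O=8, P=5, Y=4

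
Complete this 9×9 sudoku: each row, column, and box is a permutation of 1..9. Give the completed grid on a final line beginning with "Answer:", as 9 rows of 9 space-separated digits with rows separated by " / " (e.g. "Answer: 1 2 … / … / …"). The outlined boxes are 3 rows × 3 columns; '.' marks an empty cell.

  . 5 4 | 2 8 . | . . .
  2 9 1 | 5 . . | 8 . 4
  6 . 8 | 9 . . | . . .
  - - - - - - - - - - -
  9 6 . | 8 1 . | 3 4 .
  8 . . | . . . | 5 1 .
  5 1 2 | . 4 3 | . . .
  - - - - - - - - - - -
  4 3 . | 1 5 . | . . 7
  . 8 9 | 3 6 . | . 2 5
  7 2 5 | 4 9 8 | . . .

Step 1. [r8c6∈{7}] r8c6's peers cover all but 7. So r8c6=7.
Step 2. [r5c5∈{2,7}] 2 has one home in col 5: r5c5 ⇒ r5c5=2.
Step 3. [r3c2∈{7}] nothing but 7 survives at r3c2. So r3c2=7.
Step 4. [r3c5∈{3}] only 3 remains possible at r3c5 ⇒ r3c5=3.
Step 5. [r2c8∈{3,6,7}] r2c8 is the only open cell in row 2 admitting 3. So r2c8=3.
Step 6. [r9c8∈{6}] only 6 remains possible at r9c8 ⇒ r9c8=6.
Step 7. [r9c7∈{1}] r9c7's peers cover all but 1, so r9c7=1.
Step 8. [r7c7∈{9}] r7c7 has the single candidate 9 ⇒ r7c7=9.
Step 9. [r6c9∈{6,8,9}] 8 has one home in col 9: r6c9 ⇒ r6c9=8.
Step 10. [r6c8∈{7,9}] across row 6, 9 lands solely at r6c8 ⇒ r6c8=9.
Step 11. [r5c9∈{6}] r5c9 has the single candidate 6 ⇒ r5c9=6.
Step 12. [r1c7∈{6,7}] r1c7 is the only open cell in col 7 admitting 6 ⇒ r1c7=6.
Step 13. [r1c6∈{1}] r1c6 has the single candidate 1, so r1c6=1.
Step 14. [r5c4∈{7}] only 7 remains possible at r5c4 ⇒ r5c4=7.
Step 15. [r3c9∈{1,2}] in row 3, 1 fits only at r3c9, so r3c9=1.
Step 16. [r5c6∈{9}] r5c6 is down to just 9, so r5c6=9.
Step 17. [r3c6∈{4}] r3c6 is down to just 4 ⇒ r3c6=4.
Step 18. [r2c5∈{7}] r2c5 is down to just 7, so r2c5=7.
Step 19. [r4c6∈{5}] only 5 remains possible at r4c6 ⇒ r4c6=5.
Step 20. [r7c8∈{8}] r7c8's peers cover all but 8, so r7c8=8.
Step 21. [r4c3∈{7}] r4c3's peers cover all but 7, so r4c3=7.
Step 22. [r6c7∈{7}] r6c7 has the single candidate 7. So r6c7=7.
Step 23. [r5c3∈{3}] r5c3 is down to just 3 ⇒ r5c3=3.
Step 24. [r2c6∈{6}] r2c6's peers cover all but 6 ⇒ r2c6=6.
Step 25. [r3c8∈{5}] r3c8 has the single candidate 5. So r3c8=5.
Step 26. [r5c2∈{4}] nothing but 4 survives at r5c2 ⇒ r5c2=4.
Step 27. [r9c9∈{3}] r9c9 has the single candidate 3, so r9c9=3.
Step 28. [r8c1∈{1}] only 1 remains possible at r8c1 ⇒ r8c1=1.
Step 29. [r1c9∈{9}] r1c9 is down to just 9. So r1c9=9.
Step 30. [r7c6∈{2}] r7c6 has the single candidate 2. So r7c6=2.
Step 31. [r3c7∈{2}] r3c7 has the single candidate 2 ⇒ r3c7=2.
Step 32. [r8c7∈{4}] only 4 remains possible at r8c7, so r8c7=4.
Step 33. [r6c4∈{6}] r6c4 is down to just 6, so r6c4=6.
Step 34. [r1c8∈{7}] r1c8 has the single candidate 7 ⇒ r1c8=7.
Step 35. [r4c9∈{2}] nothing but 2 survives at r4c9. So r4c9=2.
Step 36. [r7c3∈{6}] r7c3's peers cover all but 6 ⇒ r7c3=6.
Step 37. [r1c1∈{3}] r1c1's peers cover all but 3, so r1c1=3.

Answer: 3 5 4 2 8 1 6 7 9 / 2 9 1 5 7 6 8 3 4 / 6 7 8 9 3 4 2 5 1 / 9 6 7 8 1 5 3 4 2 / 8 4 3 7 2 9 5 1 6 / 5 1 2 6 4 3 7 9 8 / 4 3 6 1 5 2 9 8 7 / 1 8 9 3 6 7 4 2 5 / 7 2 5 4 9 8 1 6 3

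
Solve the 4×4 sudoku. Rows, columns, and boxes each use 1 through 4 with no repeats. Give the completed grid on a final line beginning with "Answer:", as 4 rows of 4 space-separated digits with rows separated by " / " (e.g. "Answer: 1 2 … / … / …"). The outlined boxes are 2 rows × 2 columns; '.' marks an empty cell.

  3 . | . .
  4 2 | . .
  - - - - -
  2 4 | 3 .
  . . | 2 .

Step 1. [r3c4∈{1}] r3c4's peers cover all but 1 ⇒ r3c4=1.
Step 2. [r1c2∈{1}] nothing but 1 survives at r1c2, so r1c2=1.
Step 3. [r1c3∈{4}] r1c3's peers cover all but 4, so r1c3=4.
Step 4. [r4c2∈{3}] r4c2's peers cover all but 3, so r4c2=3.
Step 5. [r2c4∈{3}] nothing but 3 survives at r2c4, so r2c4=3.
Step 6. [r4c1∈{1}] nothing but 1 survives at r4c1, so r4c1=1.
Step 7. [r2c3∈{1}] r2c3's peers cover all but 1, so r2c3=1.
Step 8. [r1c4∈{2}] r1c4's peers cover all but 2 ⇒ r1c4=2.
Step 9. [r4c4∈{4}] r4c4 is down to just 4, so r4c4=4.

Answer: 3 1 4 2 / 4 2 1 3 / 2 4 3 1 / 1 3 2 4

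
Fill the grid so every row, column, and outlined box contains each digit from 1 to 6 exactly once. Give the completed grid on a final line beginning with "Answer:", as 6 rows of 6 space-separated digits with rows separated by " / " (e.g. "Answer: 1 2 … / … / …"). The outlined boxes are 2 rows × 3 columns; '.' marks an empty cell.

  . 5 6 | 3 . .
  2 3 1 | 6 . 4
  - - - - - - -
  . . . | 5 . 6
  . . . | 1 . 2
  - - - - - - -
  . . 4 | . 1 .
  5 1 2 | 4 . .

Step 1. [r5c1∈{3,6}] 3 has one home in box 5: r5c1. So r5c1=3.
Step 2. [r1c1∈{4}] r1c1 is down to just 4. So r1c1=4.
Step 3. [r3c3∈{3}] nothing but 3 survives at r3c3, so r3c3=3.
Step 4. [r4c5∈{3,4}] across row 4, 3 lands solely at r4c5, so r4c5=3.
Step 5. [r4c2∈{4,6}] 4 has one home in row 4: r4c2, so r4c2=4.
Step 6. [r6c6∈{3}] nothing but 3 survives at r6c6, so r6c6=3.
Step 7. [r5c2∈{6}] r5c2's peers cover all but 6. So r5c2=6.
Step 8. [r1c5∈{2}] r1c5 has the single candidate 2. So r1c5=2.
Step 9. [r6c5∈{6}] r6c5 has the single candidate 6. So r6c5=6.
Step 10. [r4c1∈{6}] r4c1's peers cover all but 6, so r4c1=6.
Step 11. [r5c6∈{5}] r5c6 is down to just 5 ⇒ r5c6=5.
Step 12. [r3c2∈{2}] only 2 remains possible at r3c2 ⇒ r3c2=2.
Step 13. [r2c5∈{5}] r2c5 is down to just 5, so r2c5=5.
Step 14. [r3c5∈{4}] r3c5's peers cover all but 4. So r3c5=4.
Step 15. [r3c1∈{1}] only 1 remains possible at r3c1 ⇒ r3c1=1.
Step 16. [r5c4∈{2}] r5c4 is down to just 2 ⇒ r5c4=2.
Step 17. [r1c6∈{1}] r1c6 is down to just 1 ⇒ r1c6=1.
Step 18. [r4c3∈{5}] nothing but 5 survives at r4c3 ⇒ r4c3=5.

Answer: 4 5 6 3 2 1 / 2 3 1 6 5 4 / 1 2 3 5 4 6 / 6 4 5 1 3 2 / 3 6 4 2 1 5 / 5 1 2 4 6 3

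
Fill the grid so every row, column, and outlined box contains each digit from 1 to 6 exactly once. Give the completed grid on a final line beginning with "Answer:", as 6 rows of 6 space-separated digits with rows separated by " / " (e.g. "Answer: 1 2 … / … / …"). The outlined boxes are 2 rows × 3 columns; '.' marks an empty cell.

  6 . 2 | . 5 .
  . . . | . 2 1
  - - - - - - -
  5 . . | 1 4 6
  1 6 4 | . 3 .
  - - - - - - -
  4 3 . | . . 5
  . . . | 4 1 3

Step 1. [r6c3∈{5,6}] row 6 places 6 nowhere but r6c3, so r6c3=6.
Step 2. [r5c4∈{2,6}] in row 5, 2 fits only at r5c4, so r5c4=2.
Step 3. [r2c1∈{3}] only 3 remains possible at r2c1, so r2c1=3.
Step 4. [r2c2∈{4,5}] in row 2, 4 fits only at r2c2, so r2c2=4.
Step 5. [r6c2∈{2,5}] row 6 places 5 nowhere but r6c2. So r6c2=5.
Step 6. [r2c3∈{5}] r2c3 has the single candidate 5 ⇒ r2c3=5.
Step 7. [r5c5∈{6}] only 6 remains possible at r5c5, so r5c5=6.
Step 8. [r5c3∈{1}] only 1 remains possible at r5c3 ⇒ r5c3=1.
Step 9. [r1c2∈{1}] only 1 remains possible at r1c2, so r1c2=1.
Step 10. [r1c6∈{4}] nothing but 4 survives at r1c6. So r1c6=4.
Step 11. [r2c4∈{6}] r2c4's peers cover all but 6 ⇒ r2c4=6.
Step 12. [r4c4∈{5}] r4c4's peers cover all but 5. So r4c4=5.
Step 13. [r6c1∈{2}] r6c1's peers cover all but 2 ⇒ r6c1=2.
Step 14. [r4c6∈{2}] r4c6 is down to just 2. So r4c6=2.
Step 15. [r1c4∈{3}] nothing but 3 survives at r1c4. So r1c4=3.
Step 16. [r3c3∈{3}] r3c3's peers cover all but 3. So r3c3=3.
Step 17. [r3c2∈{2}] nothing but 2 survives at r3c2, so r3c2=2.

Answer: 6 1 2 3 5 4 / 3 4 5 6 2 1 / 5 2 3 1 4 6 / 1 6 4 5 3 2 / 4 3 1 2 6 5 / 2 5 6 4 1 3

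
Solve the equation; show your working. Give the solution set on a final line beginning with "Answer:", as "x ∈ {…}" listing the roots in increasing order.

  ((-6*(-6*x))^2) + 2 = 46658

Step 1. [((-6*(-6*x))^2) + 2 = 46658] the outer +2 inverts by subtracting 2. So sub: (-6*(-6*x))^2 = 46656.
Step 2. [(-6*(-6*x))^2 = 46656] 46656 ≥ 0, LHS is (·)² — take ±√, so sqrt: -6*(-6*x) = 216 or -216.
Step 3. [-6*(-6*x) = 216 or -216] divide by the outer -6 ⇒ div: -6*x = -36 or 36.
Step 4. [-6*x = -36 or 36] divide by the outer -6, so div: x = 6 or -6.

Answer: x ∈ {-6, 6}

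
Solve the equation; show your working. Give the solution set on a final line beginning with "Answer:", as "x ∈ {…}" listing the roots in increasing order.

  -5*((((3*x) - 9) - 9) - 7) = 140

Step 1. [-5*((((3*x) - 9) - 9) - 7) = 140] -5·(inner) — divide through by -5, so div: (((3*x) - 9) - 9) - 7 = -28.
Step 2. [(((3*x) - 9) - 9) - 7 = -28] -7 is outermost — add 7 both sides ⇒ sub: ((3*x) - 9) - 9 = -21.
Step 3. [((3*x) - 9) - 9 = -21] 9 comes off first (add 9), so sub: (3*x) - 9 = -12.
Step 4. [(3*x) - 9 = -12] common factor 3 (LHS and -12) — divide through, so factor: x - 3 = -4.
Step 5. [x - 3 = -4] peel the -3: add 3 from each side. So sub: x = -1.

Answer: x ∈ {-1}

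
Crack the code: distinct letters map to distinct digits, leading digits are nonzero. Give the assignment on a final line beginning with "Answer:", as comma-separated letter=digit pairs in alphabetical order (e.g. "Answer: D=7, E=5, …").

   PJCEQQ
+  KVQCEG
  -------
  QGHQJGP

Step 1. [col 1: Q + G ≡ P (mod 10)] G=4 is one option consistent with column 1 (Q + G ≡ P (mod 10), carry-in 0) — take it ⇒ G=4.
Step 2. [col 1: Q + G ≡ P (mod 10)] Q=1 is one option consistent with column 1 (Q + G ≡ P (mod 10), carry-in 0) — take it, so Q=1.
Step 3. [col 1: Q + G ≡ P (mod 10)] in column 1 we have Q+G≡P with carry-in 0; given Q=1, G=4 and digits 1,4 already taken and all letters distinct, that pins P to 5, so P=5.
Step 4. [col 2: Q + E ≡ G (mod 10)] from column 2 (Q=1, G=4, carry-in 0, digits 1,4,5 already taken and all letters distinct): E must equal 3 ⇒ E=3.
Step 5. [col 3: E + C ≡ J (mod 10)] column 3 (E + C ≡ J (mod 10), carry-in 0) doesn't pin J yet; pick J=2 and continue, so J=2.
Step 6. [col 3: E + C ≡ J (mod 10)] in column 3 we have E+C≡J with carry-in 0; given E=3, J=2 and digits 1,2,3,4,5 already taken and all letters distinct, that pins C to 9, so C=9.
Step 7. [col 5: J + V ≡ H (mod 10)] column 5 reads J+V+carry(1)=H with J=2; with digits 1,2,3,4,5,9 already taken and all letters distinct, the only value for V is 7 ⇒ V=7.
Step 8. [col 5: J + V ≡ H (mod 10)] in column 5 we have J+V≡H with carry-in 1; given J=2, V=7 and digits 1,2,3,4,5,7,9 already taken and all letters distinct, that pins H to 0 ⇒ H=0.
Step 9. [col 6: P + K ≡ G (mod 10)] column 6: given P=5, G=4, carry-in 1, and digits 0,1,2,3,4,5,7,9 already taken and all letters distinct, P+K≡G (mod 10) forces K=8 ⇒ K=8.

Answer: C=9, E=3, G=4, H=0, J=2, K=8, P=5, Q=1, V=7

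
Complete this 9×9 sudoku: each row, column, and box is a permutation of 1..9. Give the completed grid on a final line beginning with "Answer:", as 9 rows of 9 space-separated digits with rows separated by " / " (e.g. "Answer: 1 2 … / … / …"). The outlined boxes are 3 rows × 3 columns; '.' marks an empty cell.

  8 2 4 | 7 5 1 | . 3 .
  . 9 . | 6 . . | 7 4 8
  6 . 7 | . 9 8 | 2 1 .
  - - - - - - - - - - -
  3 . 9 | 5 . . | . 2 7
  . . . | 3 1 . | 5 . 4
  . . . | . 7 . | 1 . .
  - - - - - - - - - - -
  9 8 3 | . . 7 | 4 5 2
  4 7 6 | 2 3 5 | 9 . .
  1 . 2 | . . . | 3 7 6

Step 1. [r4c7∈{6,8}] across col 7, 8 lands solely at r4c7 ⇒ r4c7=8.
Step 2. [r6c4∈{4,8,9}] r6c4 is the only open cell in box 5 admitting 8. So r6c4=8.
Step 3. [r5c2∈{6}] r5c2 has the single candidate 6 ⇒ r5c2=6.
Step 4. [r5c8∈{9}] r5c8 has the single candidate 9, so r5c8=9.
Step 5. [r6c6∈{2,4,6,9}] r6c6 is the only open cell in row 6 admitting 9. So r6c6=9.
Step 6. [r2c1∈{5}] only 5 remains possible at r2c1, so r2c1=5.
Step 7. [r9c6∈{4}] only 4 remains possible at r9c6, so r9c6=4.
Step 8. [r5c6∈{2}] nothing but 2 survives at r5c6 ⇒ r5c6=2.
Step 9. [r4c5∈{4,6}] in col 5, 4 fits only at r4c5, so r4c5=4.
Step 10. [r9c2∈{5}] r9c2 is down to just 5. So r9c2=5.
Step 11. [r3c4∈{4}] r3c4 is down to just 4. So r3c4=4.
Step 12. [r9c4∈{9}] r9c4 has the single candidate 9. So r9c4=9.
Step 13. [r3c2∈{3}] nothing but 3 survives at r3c2, so r3c2=3.
Step 14. [r1c7∈{6}] r1c7 has the single candidate 6 ⇒ r1c7=6.
Step 15. [r9c5∈{8}] only 8 remains possible at r9c5, so r9c5=8.
Step 16. [r8c8∈{8}] nothing but 8 survives at r8c8. So r8c8=8.
Step 17. [r2c5∈{2}] nothing but 2 survives at r2c5, so r2c5=2.
Step 18. [r3c9∈{5}] r3c9's peers cover all but 5, so r3c9=5.
Step 19. [r7c5∈{6}] r7c5 is down to just 6 ⇒ r7c5=6.
Step 20. [r4c2∈{1}] r4c2's peers cover all but 1 ⇒ r4c2=1.
Step 21. [r2c6∈{3}] nothing but 3 survives at r2c6 ⇒ r2c6=3.
Step 22. [r6c8∈{6}] r6c8's peers cover all but 6. So r6c8=6.
Step 23. [r4c6∈{6}] r4c6's peers cover all but 6 ⇒ r4c6=6.
Step 24. [r2c3∈{1}] r2c3 is down to just 1, so r2c3=1.
Step 25. [r1c9∈{9}] r1c9's peers cover all but 9 ⇒ r1c9=9.
Step 26. [r5c3∈{8}] r5c3's peers cover all but 8 ⇒ r5c3=8.
Step 27. [r6c1∈{2}] nothing but 2 survives at r6c1, so r6c1=2.
Step 28. [r6c3∈{5}] r6c3 is down to just 5. So r6c3=5.
Step 29. [r6c2∈{4}] r6c2's peers cover all but 4. So r6c2=4.
Step 30. [r7c4∈{1}] only 1 remains possible at r7c4. So r7c4=1.
Step 31. [r6c9∈{3}] r6c9 has the single candidate 3 ⇒ r6c9=3.
Step 32. [r8c9∈{1}] r8c9 is down to just 1. So r8c9=1.
Step 33. [r5c1∈{7}] r5c1 has the single candidate 7 ⇒ r5c1=7.

Answer: 8 2 4 7 5 1 6 3 9 / 5 9 1 6 2 3 7 4 8 / 6 3 7 4 9 8 2 1 5 / 3 1 9 5 4 6 8 2 7 / 7 6 8 3 1 2 5 9 4 / 2 4 5 8 7 9 1 6 3 / 9 8 3 1 6 7 4 5 2 / 4 7 6 2 3 5 9 8 1 / 1 5 2 9 8 4 3 7 6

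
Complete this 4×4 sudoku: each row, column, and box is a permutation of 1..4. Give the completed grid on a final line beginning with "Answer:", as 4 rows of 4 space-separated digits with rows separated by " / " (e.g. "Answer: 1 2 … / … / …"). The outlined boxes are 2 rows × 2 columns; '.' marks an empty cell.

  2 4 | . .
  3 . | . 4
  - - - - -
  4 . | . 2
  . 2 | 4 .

Step 1. [r4c4∈{1,3}] row 4 places 3 nowhere but r4c4. So r4c4=3.
Step 2. [r3c3∈{1}] only 1 remains possible at r3c3. So r3c3=1.
Step 3. [r2c3∈{2}] r2c3 has the single candidate 2, so r2c3=2.
Step 4. [r4c1∈{1}] r4c1 is down to just 1 ⇒ r4c1=1.
Step 5. [r1c4∈{1}] only 1 remains possible at r1c4. So r1c4=1.
Step 6. [r2c2∈{1}] r2c2 has the single candidate 1, so r2c2=1.
Step 7. [r1c3∈{3}] nothing but 3 survives at r1c3 ⇒ r1c3=3.
Step 8. [r3c2∈{3}] r3c2's peers cover all but 3. So r3c2=3.

Answer: 2 4 3 1 / 3 1 2 4 / 4 3 1 2 / 1 2 4 3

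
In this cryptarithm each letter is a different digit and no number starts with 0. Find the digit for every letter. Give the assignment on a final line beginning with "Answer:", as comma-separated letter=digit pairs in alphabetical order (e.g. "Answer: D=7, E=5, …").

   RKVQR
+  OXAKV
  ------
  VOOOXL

Step 1. [col 1: R + V ≡ L (mod 10)] no forcing yet in column 1 (carry-in 0); L=0 is free and consistent — try it ⇒ L=0.
Step 2. [col 1: R + V ≡ L (mod 10)] several values work for V in column 1 (R + V ≡ L (mod 10), carry-in 0); try V=1, so V=1.
Step 3. [col 1: R + V ≡ L (mod 10)] column 1 reads R+V+carry(0)=L with V=1, L=0; with digits 0,1 already taken and all letters distinct, the only value for R is 9. So R=9.
Step 4. [col 2: Q + K ≡ X (mod 10)] several values work for Q in column 2 (Q + K ≡ X (mod 10), carry-in 1); try Q=7, so Q=7.
Step 5. [col 2: Q + K ≡ X (mod 10)] several values work for X in column 2 (Q + K ≡ X (mod 10), carry-in 1); try X=6. So X=6.
Step 6. [col 2: Q + K ≡ X (mod 10)] from column 2 (Q=7, X=6, carry-in 1, digits 0,1,6,7,9 already taken and all letters distinct): K must equal 8, so K=8.
Step 7. [col 3: V + A ≡ O (mod 10)] O=4 is one option consistent with column 3 (V + A ≡ O (mod 10), carry-in 1) — take it. So O=4.
Step 8. [col 3: V + A ≡ O (mod 10)] from column 3 (V=1, O=4, carry-in 1, digits 0,1,4,6,7,8,9 already taken and all letters distinct): A must equal 2 ⇒ A=2.

Answer: A=2, K=8, L=0, O=4, Q=7, R=9, V=1, X=6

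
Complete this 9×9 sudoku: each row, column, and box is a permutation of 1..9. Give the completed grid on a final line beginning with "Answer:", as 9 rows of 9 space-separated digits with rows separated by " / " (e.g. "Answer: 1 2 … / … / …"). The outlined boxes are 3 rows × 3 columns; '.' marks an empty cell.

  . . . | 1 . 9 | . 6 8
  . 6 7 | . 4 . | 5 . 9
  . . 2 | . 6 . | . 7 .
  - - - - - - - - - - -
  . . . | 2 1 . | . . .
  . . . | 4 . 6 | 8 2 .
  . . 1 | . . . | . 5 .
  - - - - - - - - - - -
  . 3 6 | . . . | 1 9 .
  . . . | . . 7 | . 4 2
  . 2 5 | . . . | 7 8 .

Step 1. [r4c8∈{3}] r4c8 is down to just 3, so r4c8=3.
Step 2. [r6c4∈{3,7,8,9}] 7 has one home in col 4: r6c4. So r6c4=7.
Step 3. [r6c1∈{2,3,4,6,8,9}] r6c1 is the only open cell in row 6 admitting 2, so r6c1=2.
Step 4. [r4c1∈{4,5,6,7,8,9}] in col 1, 6 fits only at r4c1 ⇒ r4c1=6.
Step 5. [r2c6∈{2,3,8}] across row 2, 2 lands solely at r2c6, so r2c6=2.
Step 6. [r7c1∈{4,7,8}] in row 7, 7 fits only at r7c1. So r7c1=7.
Step 7. [r9c1∈{1,4,9}] across box 7, 4 lands solely at r9c1, so r9c1=4.
Step 8. [r7c9∈{5}] only 5 remains possible at r7c9, so r7c9=5.
Step 9. [r7c4∈{8}] nothing but 8 survives at r7c4, so r7c4=8.
Step 10. [r3c6∈{3,5,8}] box 2 places 8 nowhere but r3c6, so r3c6=8.
Step 11. [r2c4∈{3}] only 3 remains possible at r2c4 ⇒ r2c4=3.
Step 12. [r3c4∈{5}] nothing but 5 survives at r3c4 ⇒ r3c4=5.
Step 13. [r6c6∈{3}] only 3 remains possible at r6c6 ⇒ r6c6=3.
Step 14. [r8c5∈{3,5,9}] r8c5 is the only open cell in row 8 admitting 5 ⇒ r8c5=5.
Step 15. [r5c5∈{9}] only 9 remains possible at r5c5. So r5c5=9.
Step 16. [r8c7∈{3,6}] in row 8, 3 fits only at r8c7 ⇒ r8c7=3.
Step 17. [r3c7∈{4}] r3c7 is down to just 4, so r3c7=4.
Step 18. [r4c7∈{9}] r4c7's peers cover all but 9, so r4c7=9.
Step 19. [r6c2∈{4,8,9}] in row 6, 9 fits only at r6c2 ⇒ r6c2=9.
Step 20. [r3c2∈{1}] r3c2's peers cover all but 1. So r3c2=1.
Step 21. [r8c3∈{8,9}] across col 3, 9 lands solely at r8c3, so r8c3=9.
Step 22. [r9c9∈{6}] r9c9's peers cover all but 6 ⇒ r9c9=6.
Step 23. [r5c3∈{3}] r5c3's peers cover all but 3, so r5c3=3.
Step 24. [r5c1∈{5}] r5c1 has the single candidate 5, so r5c1=5.
Step 25. [r5c2∈{7}] r5c2 has the single candidate 7, so r5c2=7.
Step 26. [r1c3∈{4}] r1c3 is down to just 4 ⇒ r1c3=4.
Step 27. [r4c2∈{4,8}] col 2 places 4 nowhere but r4c2. So r4c2=4.
Step 28. [r8c2∈{8}] r8c2's peers cover all but 8. So r8c2=8.
Step 29. [r1c1∈{3}] r1c1's peers cover all but 3. So r1c1=3.
Step 30. [r2c1∈{8}] r2c1 has the single candidate 8 ⇒ r2c1=8.
Step 31. [r9c4∈{9}] r9c4 has the single candidate 9 ⇒ r9c4=9.
Step 32. [r9c6∈{1}] only 1 remains possible at r9c6, so r9c6=1.
Step 33. [r6c5∈{8}] r6c5 is down to just 8, so r6c5=8.
Step 34. [r8c4∈{6}] r8c4's peers cover all but 6, so r8c4=6.
Step 35. [r7c5∈{2}] r7c5's peers cover all but 2, so r7c5=2.
Step 36. [r6c9∈{4}] nothing but 4 survives at r6c9 ⇒ r6c9=4.
Step 37. [r4c9∈{7}] r4c9's peers cover all but 7, so r4c9=7.
Step 38. [r3c9∈{3}] r3c9 is down to just 3, so r3c9=3.
Step 39. [r4c6∈{5}] r4c6 is down to just 5. So r4c6=5.
Step 40. [r1c7∈{2}] nothing but 2 survives at r1c7, so r1c7=2.
Step 41. [r9c5∈{3}] r9c5 is down to just 3. So r9c5=3.
Step 42. [r2c8∈{1}] r2c8 has the single candidate 1. So r2c8=1.
Step 43. [r1c2∈{5}] only 5 remains possible at r1c2. So r1c2=5.
Step 44. [r3c1∈{9}] r3c1's peers cover all but 9 ⇒ r3c1=9.
Step 45. [r7c6∈{4}] nothing but 4 survives at r7c6, so r7c6=4.
Step 46. [r6c7∈{6}] r6c7 has the single candidate 6 ⇒ r6c7=6.
Step 47. [r8c1∈{1}] only 1 remains possible at r8c1 ⇒ r8c1=1.
Step 48. [r5c9∈{1}] r5c9 is down to just 1. So r5c9=1.
Step 49. [r4c3∈{8}] r4c3's peers cover all but 8. So r4c3=8.
Step 50. [r1c5∈{7}] nothing but 7 survives at r1c5, so r1c5=7.

Answer: 3 5 4 1 7 9 2 6 8 / 8 6 7 3 4 2 5 1 9 / 9 1 2 5 6 8 4 7 3 / 6 4 8 2 1 5 9 3 7 / 5 7 3 4 9 6 8 2 1 / 2 9 1 7 8 3 6 5 4 / 7 3 6 8 2 4 1 9 5 / 1 8 9 6 5 7 3 4 2 / 4 2 5 9 3 1 7 8 6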